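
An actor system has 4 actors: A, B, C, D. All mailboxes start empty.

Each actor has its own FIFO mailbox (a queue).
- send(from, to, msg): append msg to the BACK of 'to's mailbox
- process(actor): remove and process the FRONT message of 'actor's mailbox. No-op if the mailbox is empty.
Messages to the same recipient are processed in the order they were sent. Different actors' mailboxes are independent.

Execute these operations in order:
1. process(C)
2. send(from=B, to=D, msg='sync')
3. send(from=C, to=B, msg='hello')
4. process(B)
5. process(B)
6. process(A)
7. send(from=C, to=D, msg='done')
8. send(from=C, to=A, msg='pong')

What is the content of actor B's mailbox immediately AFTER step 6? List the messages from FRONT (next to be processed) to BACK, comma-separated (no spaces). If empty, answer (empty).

After 1 (process(C)): A:[] B:[] C:[] D:[]
After 2 (send(from=B, to=D, msg='sync')): A:[] B:[] C:[] D:[sync]
After 3 (send(from=C, to=B, msg='hello')): A:[] B:[hello] C:[] D:[sync]
After 4 (process(B)): A:[] B:[] C:[] D:[sync]
After 5 (process(B)): A:[] B:[] C:[] D:[sync]
After 6 (process(A)): A:[] B:[] C:[] D:[sync]

(empty)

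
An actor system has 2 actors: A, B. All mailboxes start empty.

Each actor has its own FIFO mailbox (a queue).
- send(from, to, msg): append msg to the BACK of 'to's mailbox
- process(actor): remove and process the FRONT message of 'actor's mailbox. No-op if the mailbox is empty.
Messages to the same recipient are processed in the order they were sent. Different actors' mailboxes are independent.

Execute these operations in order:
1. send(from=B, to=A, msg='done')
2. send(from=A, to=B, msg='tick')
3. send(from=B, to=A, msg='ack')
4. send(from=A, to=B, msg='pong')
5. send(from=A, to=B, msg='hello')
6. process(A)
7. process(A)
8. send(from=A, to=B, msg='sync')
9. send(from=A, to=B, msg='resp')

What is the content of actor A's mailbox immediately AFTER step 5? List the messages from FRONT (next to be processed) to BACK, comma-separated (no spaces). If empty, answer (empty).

After 1 (send(from=B, to=A, msg='done')): A:[done] B:[]
After 2 (send(from=A, to=B, msg='tick')): A:[done] B:[tick]
After 3 (send(from=B, to=A, msg='ack')): A:[done,ack] B:[tick]
After 4 (send(from=A, to=B, msg='pong')): A:[done,ack] B:[tick,pong]
After 5 (send(from=A, to=B, msg='hello')): A:[done,ack] B:[tick,pong,hello]

done,ack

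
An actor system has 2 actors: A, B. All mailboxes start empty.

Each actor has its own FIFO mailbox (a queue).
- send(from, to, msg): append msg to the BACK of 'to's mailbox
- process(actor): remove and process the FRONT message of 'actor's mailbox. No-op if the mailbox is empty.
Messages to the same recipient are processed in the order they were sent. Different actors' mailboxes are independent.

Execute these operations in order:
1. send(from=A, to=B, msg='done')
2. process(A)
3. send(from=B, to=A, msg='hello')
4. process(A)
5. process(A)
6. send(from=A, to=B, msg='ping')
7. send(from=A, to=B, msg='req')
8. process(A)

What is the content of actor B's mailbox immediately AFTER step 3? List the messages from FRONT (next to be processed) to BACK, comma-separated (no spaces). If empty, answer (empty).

After 1 (send(from=A, to=B, msg='done')): A:[] B:[done]
After 2 (process(A)): A:[] B:[done]
After 3 (send(from=B, to=A, msg='hello')): A:[hello] B:[done]

done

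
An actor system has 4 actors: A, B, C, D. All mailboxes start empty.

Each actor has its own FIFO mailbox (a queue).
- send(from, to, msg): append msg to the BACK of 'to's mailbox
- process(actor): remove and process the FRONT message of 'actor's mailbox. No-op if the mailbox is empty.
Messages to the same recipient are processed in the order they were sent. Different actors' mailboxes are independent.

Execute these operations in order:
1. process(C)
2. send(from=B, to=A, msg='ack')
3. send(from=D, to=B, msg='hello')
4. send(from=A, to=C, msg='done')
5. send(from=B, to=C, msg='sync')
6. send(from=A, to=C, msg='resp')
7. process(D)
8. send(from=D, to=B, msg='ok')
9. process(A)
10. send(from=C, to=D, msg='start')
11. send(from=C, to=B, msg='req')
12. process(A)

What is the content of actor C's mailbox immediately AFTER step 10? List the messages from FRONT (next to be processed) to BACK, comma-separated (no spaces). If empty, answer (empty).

After 1 (process(C)): A:[] B:[] C:[] D:[]
After 2 (send(from=B, to=A, msg='ack')): A:[ack] B:[] C:[] D:[]
After 3 (send(from=D, to=B, msg='hello')): A:[ack] B:[hello] C:[] D:[]
After 4 (send(from=A, to=C, msg='done')): A:[ack] B:[hello] C:[done] D:[]
After 5 (send(from=B, to=C, msg='sync')): A:[ack] B:[hello] C:[done,sync] D:[]
After 6 (send(from=A, to=C, msg='resp')): A:[ack] B:[hello] C:[done,sync,resp] D:[]
After 7 (process(D)): A:[ack] B:[hello] C:[done,sync,resp] D:[]
After 8 (send(from=D, to=B, msg='ok')): A:[ack] B:[hello,ok] C:[done,sync,resp] D:[]
After 9 (process(A)): A:[] B:[hello,ok] C:[done,sync,resp] D:[]
After 10 (send(from=C, to=D, msg='start')): A:[] B:[hello,ok] C:[done,sync,resp] D:[start]

done,sync,resp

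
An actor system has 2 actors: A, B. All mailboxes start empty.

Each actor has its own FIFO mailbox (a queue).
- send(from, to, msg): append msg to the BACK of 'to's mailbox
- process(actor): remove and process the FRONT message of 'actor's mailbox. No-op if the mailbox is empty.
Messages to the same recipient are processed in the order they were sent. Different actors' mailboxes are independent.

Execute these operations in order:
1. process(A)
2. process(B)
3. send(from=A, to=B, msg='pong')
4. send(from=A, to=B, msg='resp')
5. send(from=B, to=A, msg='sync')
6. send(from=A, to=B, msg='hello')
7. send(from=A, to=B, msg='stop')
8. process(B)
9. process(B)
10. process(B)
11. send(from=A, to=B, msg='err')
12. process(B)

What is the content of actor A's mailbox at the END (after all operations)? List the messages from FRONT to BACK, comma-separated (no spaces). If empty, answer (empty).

After 1 (process(A)): A:[] B:[]
After 2 (process(B)): A:[] B:[]
After 3 (send(from=A, to=B, msg='pong')): A:[] B:[pong]
After 4 (send(from=A, to=B, msg='resp')): A:[] B:[pong,resp]
After 5 (send(from=B, to=A, msg='sync')): A:[sync] B:[pong,resp]
After 6 (send(from=A, to=B, msg='hello')): A:[sync] B:[pong,resp,hello]
After 7 (send(from=A, to=B, msg='stop')): A:[sync] B:[pong,resp,hello,stop]
After 8 (process(B)): A:[sync] B:[resp,hello,stop]
After 9 (process(B)): A:[sync] B:[hello,stop]
After 10 (process(B)): A:[sync] B:[stop]
After 11 (send(from=A, to=B, msg='err')): A:[sync] B:[stop,err]
After 12 (process(B)): A:[sync] B:[err]

Answer: sync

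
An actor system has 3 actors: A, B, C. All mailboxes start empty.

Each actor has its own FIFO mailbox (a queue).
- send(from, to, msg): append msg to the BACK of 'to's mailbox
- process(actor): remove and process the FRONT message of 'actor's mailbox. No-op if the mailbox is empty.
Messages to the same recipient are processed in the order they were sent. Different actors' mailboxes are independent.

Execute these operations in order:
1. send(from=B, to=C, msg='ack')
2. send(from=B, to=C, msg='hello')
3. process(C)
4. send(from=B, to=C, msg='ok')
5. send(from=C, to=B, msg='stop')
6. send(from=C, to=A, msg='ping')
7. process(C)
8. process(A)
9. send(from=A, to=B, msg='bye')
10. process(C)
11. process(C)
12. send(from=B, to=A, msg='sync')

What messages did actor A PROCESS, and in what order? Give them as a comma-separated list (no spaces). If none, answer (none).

After 1 (send(from=B, to=C, msg='ack')): A:[] B:[] C:[ack]
After 2 (send(from=B, to=C, msg='hello')): A:[] B:[] C:[ack,hello]
After 3 (process(C)): A:[] B:[] C:[hello]
After 4 (send(from=B, to=C, msg='ok')): A:[] B:[] C:[hello,ok]
After 5 (send(from=C, to=B, msg='stop')): A:[] B:[stop] C:[hello,ok]
After 6 (send(from=C, to=A, msg='ping')): A:[ping] B:[stop] C:[hello,ok]
After 7 (process(C)): A:[ping] B:[stop] C:[ok]
After 8 (process(A)): A:[] B:[stop] C:[ok]
After 9 (send(from=A, to=B, msg='bye')): A:[] B:[stop,bye] C:[ok]
After 10 (process(C)): A:[] B:[stop,bye] C:[]
After 11 (process(C)): A:[] B:[stop,bye] C:[]
After 12 (send(from=B, to=A, msg='sync')): A:[sync] B:[stop,bye] C:[]

Answer: ping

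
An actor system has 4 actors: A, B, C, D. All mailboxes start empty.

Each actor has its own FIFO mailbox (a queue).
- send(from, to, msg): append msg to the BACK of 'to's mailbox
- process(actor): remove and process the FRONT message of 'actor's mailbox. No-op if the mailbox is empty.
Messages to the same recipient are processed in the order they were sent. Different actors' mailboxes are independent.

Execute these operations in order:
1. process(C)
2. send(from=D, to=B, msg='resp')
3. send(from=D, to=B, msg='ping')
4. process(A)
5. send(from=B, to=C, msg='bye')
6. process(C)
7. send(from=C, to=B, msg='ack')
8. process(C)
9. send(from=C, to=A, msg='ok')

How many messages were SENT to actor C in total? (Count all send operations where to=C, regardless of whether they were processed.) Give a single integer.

After 1 (process(C)): A:[] B:[] C:[] D:[]
After 2 (send(from=D, to=B, msg='resp')): A:[] B:[resp] C:[] D:[]
After 3 (send(from=D, to=B, msg='ping')): A:[] B:[resp,ping] C:[] D:[]
After 4 (process(A)): A:[] B:[resp,ping] C:[] D:[]
After 5 (send(from=B, to=C, msg='bye')): A:[] B:[resp,ping] C:[bye] D:[]
After 6 (process(C)): A:[] B:[resp,ping] C:[] D:[]
After 7 (send(from=C, to=B, msg='ack')): A:[] B:[resp,ping,ack] C:[] D:[]
After 8 (process(C)): A:[] B:[resp,ping,ack] C:[] D:[]
After 9 (send(from=C, to=A, msg='ok')): A:[ok] B:[resp,ping,ack] C:[] D:[]

Answer: 1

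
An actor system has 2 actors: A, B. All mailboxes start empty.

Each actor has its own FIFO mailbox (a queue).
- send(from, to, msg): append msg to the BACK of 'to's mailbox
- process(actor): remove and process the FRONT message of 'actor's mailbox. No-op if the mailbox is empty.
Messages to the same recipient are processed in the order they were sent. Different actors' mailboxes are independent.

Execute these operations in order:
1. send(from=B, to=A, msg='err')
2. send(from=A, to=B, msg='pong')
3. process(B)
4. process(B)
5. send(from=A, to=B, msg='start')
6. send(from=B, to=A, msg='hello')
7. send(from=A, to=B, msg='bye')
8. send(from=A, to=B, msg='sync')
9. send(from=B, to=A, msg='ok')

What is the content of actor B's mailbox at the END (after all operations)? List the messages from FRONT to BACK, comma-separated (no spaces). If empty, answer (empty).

Answer: start,bye,sync

Derivation:
After 1 (send(from=B, to=A, msg='err')): A:[err] B:[]
After 2 (send(from=A, to=B, msg='pong')): A:[err] B:[pong]
After 3 (process(B)): A:[err] B:[]
After 4 (process(B)): A:[err] B:[]
After 5 (send(from=A, to=B, msg='start')): A:[err] B:[start]
After 6 (send(from=B, to=A, msg='hello')): A:[err,hello] B:[start]
After 7 (send(from=A, to=B, msg='bye')): A:[err,hello] B:[start,bye]
After 8 (send(from=A, to=B, msg='sync')): A:[err,hello] B:[start,bye,sync]
After 9 (send(from=B, to=A, msg='ok')): A:[err,hello,ok] B:[start,bye,sync]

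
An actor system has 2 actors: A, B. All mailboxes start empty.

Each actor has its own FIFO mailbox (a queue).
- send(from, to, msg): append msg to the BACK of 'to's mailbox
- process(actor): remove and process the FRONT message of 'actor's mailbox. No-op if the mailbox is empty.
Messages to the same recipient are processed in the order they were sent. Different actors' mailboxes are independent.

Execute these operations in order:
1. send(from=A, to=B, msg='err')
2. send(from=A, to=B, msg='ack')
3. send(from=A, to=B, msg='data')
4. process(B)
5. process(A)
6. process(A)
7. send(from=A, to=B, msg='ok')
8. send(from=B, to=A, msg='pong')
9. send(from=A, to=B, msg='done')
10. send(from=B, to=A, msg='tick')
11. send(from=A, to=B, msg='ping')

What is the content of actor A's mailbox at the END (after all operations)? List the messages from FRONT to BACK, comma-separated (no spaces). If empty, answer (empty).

After 1 (send(from=A, to=B, msg='err')): A:[] B:[err]
After 2 (send(from=A, to=B, msg='ack')): A:[] B:[err,ack]
After 3 (send(from=A, to=B, msg='data')): A:[] B:[err,ack,data]
After 4 (process(B)): A:[] B:[ack,data]
After 5 (process(A)): A:[] B:[ack,data]
After 6 (process(A)): A:[] B:[ack,data]
After 7 (send(from=A, to=B, msg='ok')): A:[] B:[ack,data,ok]
After 8 (send(from=B, to=A, msg='pong')): A:[pong] B:[ack,data,ok]
After 9 (send(from=A, to=B, msg='done')): A:[pong] B:[ack,data,ok,done]
After 10 (send(from=B, to=A, msg='tick')): A:[pong,tick] B:[ack,data,ok,done]
After 11 (send(from=A, to=B, msg='ping')): A:[pong,tick] B:[ack,data,ok,done,ping]

Answer: pong,tick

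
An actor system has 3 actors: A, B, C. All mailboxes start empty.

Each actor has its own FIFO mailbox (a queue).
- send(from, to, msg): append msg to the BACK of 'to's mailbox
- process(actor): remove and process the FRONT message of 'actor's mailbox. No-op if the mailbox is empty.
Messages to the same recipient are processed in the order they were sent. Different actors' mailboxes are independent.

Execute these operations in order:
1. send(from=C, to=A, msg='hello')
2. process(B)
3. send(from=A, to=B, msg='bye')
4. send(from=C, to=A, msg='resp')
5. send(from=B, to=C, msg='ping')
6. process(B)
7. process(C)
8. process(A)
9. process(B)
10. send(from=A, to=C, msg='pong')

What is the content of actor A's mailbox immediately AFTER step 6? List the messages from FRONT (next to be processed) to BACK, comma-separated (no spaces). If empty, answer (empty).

After 1 (send(from=C, to=A, msg='hello')): A:[hello] B:[] C:[]
After 2 (process(B)): A:[hello] B:[] C:[]
After 3 (send(from=A, to=B, msg='bye')): A:[hello] B:[bye] C:[]
After 4 (send(from=C, to=A, msg='resp')): A:[hello,resp] B:[bye] C:[]
After 5 (send(from=B, to=C, msg='ping')): A:[hello,resp] B:[bye] C:[ping]
After 6 (process(B)): A:[hello,resp] B:[] C:[ping]

hello,resp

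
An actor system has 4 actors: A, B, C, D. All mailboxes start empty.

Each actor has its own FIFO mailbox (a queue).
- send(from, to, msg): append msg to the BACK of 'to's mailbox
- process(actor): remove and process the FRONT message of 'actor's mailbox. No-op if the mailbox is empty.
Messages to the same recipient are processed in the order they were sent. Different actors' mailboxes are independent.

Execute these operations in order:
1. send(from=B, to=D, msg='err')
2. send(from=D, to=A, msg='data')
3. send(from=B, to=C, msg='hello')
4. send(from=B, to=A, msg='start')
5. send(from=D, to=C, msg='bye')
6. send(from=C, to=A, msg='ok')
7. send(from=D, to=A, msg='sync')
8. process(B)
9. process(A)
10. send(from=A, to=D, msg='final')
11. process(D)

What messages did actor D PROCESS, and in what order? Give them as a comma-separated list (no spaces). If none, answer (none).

After 1 (send(from=B, to=D, msg='err')): A:[] B:[] C:[] D:[err]
After 2 (send(from=D, to=A, msg='data')): A:[data] B:[] C:[] D:[err]
After 3 (send(from=B, to=C, msg='hello')): A:[data] B:[] C:[hello] D:[err]
After 4 (send(from=B, to=A, msg='start')): A:[data,start] B:[] C:[hello] D:[err]
After 5 (send(from=D, to=C, msg='bye')): A:[data,start] B:[] C:[hello,bye] D:[err]
After 6 (send(from=C, to=A, msg='ok')): A:[data,start,ok] B:[] C:[hello,bye] D:[err]
After 7 (send(from=D, to=A, msg='sync')): A:[data,start,ok,sync] B:[] C:[hello,bye] D:[err]
After 8 (process(B)): A:[data,start,ok,sync] B:[] C:[hello,bye] D:[err]
After 9 (process(A)): A:[start,ok,sync] B:[] C:[hello,bye] D:[err]
After 10 (send(from=A, to=D, msg='final')): A:[start,ok,sync] B:[] C:[hello,bye] D:[err,final]
After 11 (process(D)): A:[start,ok,sync] B:[] C:[hello,bye] D:[final]

Answer: err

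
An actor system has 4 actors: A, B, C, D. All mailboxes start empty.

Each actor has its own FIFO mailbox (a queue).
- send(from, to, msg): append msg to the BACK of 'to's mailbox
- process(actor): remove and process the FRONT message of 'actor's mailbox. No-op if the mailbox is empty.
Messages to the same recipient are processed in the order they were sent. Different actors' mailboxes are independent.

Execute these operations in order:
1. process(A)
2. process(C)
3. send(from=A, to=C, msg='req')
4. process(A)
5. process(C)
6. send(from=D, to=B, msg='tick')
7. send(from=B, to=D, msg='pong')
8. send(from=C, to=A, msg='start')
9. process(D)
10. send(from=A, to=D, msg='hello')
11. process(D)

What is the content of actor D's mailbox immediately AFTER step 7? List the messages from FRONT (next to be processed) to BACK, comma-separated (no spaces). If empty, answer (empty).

After 1 (process(A)): A:[] B:[] C:[] D:[]
After 2 (process(C)): A:[] B:[] C:[] D:[]
After 3 (send(from=A, to=C, msg='req')): A:[] B:[] C:[req] D:[]
After 4 (process(A)): A:[] B:[] C:[req] D:[]
After 5 (process(C)): A:[] B:[] C:[] D:[]
After 6 (send(from=D, to=B, msg='tick')): A:[] B:[tick] C:[] D:[]
After 7 (send(from=B, to=D, msg='pong')): A:[] B:[tick] C:[] D:[pong]

pong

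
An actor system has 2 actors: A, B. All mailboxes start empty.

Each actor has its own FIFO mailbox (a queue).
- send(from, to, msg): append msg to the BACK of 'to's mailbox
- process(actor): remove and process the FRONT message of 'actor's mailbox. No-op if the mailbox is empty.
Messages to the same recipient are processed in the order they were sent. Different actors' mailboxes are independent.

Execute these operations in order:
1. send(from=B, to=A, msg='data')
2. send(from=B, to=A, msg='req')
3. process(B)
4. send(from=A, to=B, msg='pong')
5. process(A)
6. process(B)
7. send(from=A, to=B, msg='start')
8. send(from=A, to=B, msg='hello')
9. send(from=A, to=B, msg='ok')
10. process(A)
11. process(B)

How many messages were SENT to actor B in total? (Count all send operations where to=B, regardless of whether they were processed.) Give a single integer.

Answer: 4

Derivation:
After 1 (send(from=B, to=A, msg='data')): A:[data] B:[]
After 2 (send(from=B, to=A, msg='req')): A:[data,req] B:[]
After 3 (process(B)): A:[data,req] B:[]
After 4 (send(from=A, to=B, msg='pong')): A:[data,req] B:[pong]
After 5 (process(A)): A:[req] B:[pong]
After 6 (process(B)): A:[req] B:[]
After 7 (send(from=A, to=B, msg='start')): A:[req] B:[start]
After 8 (send(from=A, to=B, msg='hello')): A:[req] B:[start,hello]
After 9 (send(from=A, to=B, msg='ok')): A:[req] B:[start,hello,ok]
After 10 (process(A)): A:[] B:[start,hello,ok]
After 11 (process(B)): A:[] B:[hello,ok]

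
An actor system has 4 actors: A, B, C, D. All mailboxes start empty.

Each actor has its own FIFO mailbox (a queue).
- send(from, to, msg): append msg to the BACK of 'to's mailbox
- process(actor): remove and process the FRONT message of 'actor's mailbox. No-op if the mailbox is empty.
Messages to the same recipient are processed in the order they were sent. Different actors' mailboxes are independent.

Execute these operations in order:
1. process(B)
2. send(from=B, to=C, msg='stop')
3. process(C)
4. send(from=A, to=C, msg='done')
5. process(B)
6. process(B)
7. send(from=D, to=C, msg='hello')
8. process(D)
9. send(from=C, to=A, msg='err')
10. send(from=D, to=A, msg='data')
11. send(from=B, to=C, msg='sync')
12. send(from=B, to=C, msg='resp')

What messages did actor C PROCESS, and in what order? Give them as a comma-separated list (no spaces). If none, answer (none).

After 1 (process(B)): A:[] B:[] C:[] D:[]
After 2 (send(from=B, to=C, msg='stop')): A:[] B:[] C:[stop] D:[]
After 3 (process(C)): A:[] B:[] C:[] D:[]
After 4 (send(from=A, to=C, msg='done')): A:[] B:[] C:[done] D:[]
After 5 (process(B)): A:[] B:[] C:[done] D:[]
After 6 (process(B)): A:[] B:[] C:[done] D:[]
After 7 (send(from=D, to=C, msg='hello')): A:[] B:[] C:[done,hello] D:[]
After 8 (process(D)): A:[] B:[] C:[done,hello] D:[]
After 9 (send(from=C, to=A, msg='err')): A:[err] B:[] C:[done,hello] D:[]
After 10 (send(from=D, to=A, msg='data')): A:[err,data] B:[] C:[done,hello] D:[]
After 11 (send(from=B, to=C, msg='sync')): A:[err,data] B:[] C:[done,hello,sync] D:[]
After 12 (send(from=B, to=C, msg='resp')): A:[err,data] B:[] C:[done,hello,sync,resp] D:[]

Answer: stop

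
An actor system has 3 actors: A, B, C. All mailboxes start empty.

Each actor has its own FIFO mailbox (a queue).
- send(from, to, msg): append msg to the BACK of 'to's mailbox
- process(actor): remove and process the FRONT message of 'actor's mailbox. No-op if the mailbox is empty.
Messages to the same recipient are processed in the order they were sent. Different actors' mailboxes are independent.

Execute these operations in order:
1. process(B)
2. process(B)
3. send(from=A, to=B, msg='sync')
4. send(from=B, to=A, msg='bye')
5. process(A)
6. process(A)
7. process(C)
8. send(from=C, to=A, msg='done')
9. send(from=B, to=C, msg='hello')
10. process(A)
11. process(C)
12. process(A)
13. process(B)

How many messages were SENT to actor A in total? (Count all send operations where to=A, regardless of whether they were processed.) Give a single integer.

After 1 (process(B)): A:[] B:[] C:[]
After 2 (process(B)): A:[] B:[] C:[]
After 3 (send(from=A, to=B, msg='sync')): A:[] B:[sync] C:[]
After 4 (send(from=B, to=A, msg='bye')): A:[bye] B:[sync] C:[]
After 5 (process(A)): A:[] B:[sync] C:[]
After 6 (process(A)): A:[] B:[sync] C:[]
After 7 (process(C)): A:[] B:[sync] C:[]
After 8 (send(from=C, to=A, msg='done')): A:[done] B:[sync] C:[]
After 9 (send(from=B, to=C, msg='hello')): A:[done] B:[sync] C:[hello]
After 10 (process(A)): A:[] B:[sync] C:[hello]
After 11 (process(C)): A:[] B:[sync] C:[]
After 12 (process(A)): A:[] B:[sync] C:[]
After 13 (process(B)): A:[] B:[] C:[]

Answer: 2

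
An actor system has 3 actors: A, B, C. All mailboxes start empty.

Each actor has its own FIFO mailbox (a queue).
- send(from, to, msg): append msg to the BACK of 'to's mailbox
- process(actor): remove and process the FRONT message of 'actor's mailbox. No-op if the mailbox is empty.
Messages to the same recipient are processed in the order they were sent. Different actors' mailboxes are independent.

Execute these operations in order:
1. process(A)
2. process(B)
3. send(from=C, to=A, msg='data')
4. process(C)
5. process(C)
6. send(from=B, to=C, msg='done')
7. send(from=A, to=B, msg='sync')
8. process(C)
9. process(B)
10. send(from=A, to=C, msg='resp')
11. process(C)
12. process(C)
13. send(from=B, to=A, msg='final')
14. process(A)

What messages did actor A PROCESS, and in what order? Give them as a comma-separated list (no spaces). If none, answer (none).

After 1 (process(A)): A:[] B:[] C:[]
After 2 (process(B)): A:[] B:[] C:[]
After 3 (send(from=C, to=A, msg='data')): A:[data] B:[] C:[]
After 4 (process(C)): A:[data] B:[] C:[]
After 5 (process(C)): A:[data] B:[] C:[]
After 6 (send(from=B, to=C, msg='done')): A:[data] B:[] C:[done]
After 7 (send(from=A, to=B, msg='sync')): A:[data] B:[sync] C:[done]
After 8 (process(C)): A:[data] B:[sync] C:[]
After 9 (process(B)): A:[data] B:[] C:[]
After 10 (send(from=A, to=C, msg='resp')): A:[data] B:[] C:[resp]
After 11 (process(C)): A:[data] B:[] C:[]
After 12 (process(C)): A:[data] B:[] C:[]
After 13 (send(from=B, to=A, msg='final')): A:[data,final] B:[] C:[]
After 14 (process(A)): A:[final] B:[] C:[]

Answer: data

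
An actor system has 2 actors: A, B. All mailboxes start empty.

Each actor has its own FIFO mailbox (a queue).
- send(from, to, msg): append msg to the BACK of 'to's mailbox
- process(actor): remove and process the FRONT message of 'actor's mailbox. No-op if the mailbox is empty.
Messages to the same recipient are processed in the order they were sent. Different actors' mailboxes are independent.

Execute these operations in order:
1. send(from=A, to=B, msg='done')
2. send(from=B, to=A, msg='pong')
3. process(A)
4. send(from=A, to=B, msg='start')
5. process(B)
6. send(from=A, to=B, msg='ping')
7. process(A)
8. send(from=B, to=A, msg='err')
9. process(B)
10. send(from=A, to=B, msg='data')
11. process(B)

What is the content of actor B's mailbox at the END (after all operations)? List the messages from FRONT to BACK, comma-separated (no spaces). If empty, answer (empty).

After 1 (send(from=A, to=B, msg='done')): A:[] B:[done]
After 2 (send(from=B, to=A, msg='pong')): A:[pong] B:[done]
After 3 (process(A)): A:[] B:[done]
After 4 (send(from=A, to=B, msg='start')): A:[] B:[done,start]
After 5 (process(B)): A:[] B:[start]
After 6 (send(from=A, to=B, msg='ping')): A:[] B:[start,ping]
After 7 (process(A)): A:[] B:[start,ping]
After 8 (send(from=B, to=A, msg='err')): A:[err] B:[start,ping]
After 9 (process(B)): A:[err] B:[ping]
After 10 (send(from=A, to=B, msg='data')): A:[err] B:[ping,data]
After 11 (process(B)): A:[err] B:[data]

Answer: data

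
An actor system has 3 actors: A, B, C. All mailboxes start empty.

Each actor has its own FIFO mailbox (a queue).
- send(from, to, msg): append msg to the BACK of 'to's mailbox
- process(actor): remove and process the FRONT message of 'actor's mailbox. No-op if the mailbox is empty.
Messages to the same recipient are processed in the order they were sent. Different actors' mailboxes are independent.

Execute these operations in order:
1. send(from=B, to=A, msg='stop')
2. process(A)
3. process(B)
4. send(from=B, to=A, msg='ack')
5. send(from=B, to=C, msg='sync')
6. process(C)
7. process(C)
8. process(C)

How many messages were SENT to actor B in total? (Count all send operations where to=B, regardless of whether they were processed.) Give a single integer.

Answer: 0

Derivation:
After 1 (send(from=B, to=A, msg='stop')): A:[stop] B:[] C:[]
After 2 (process(A)): A:[] B:[] C:[]
After 3 (process(B)): A:[] B:[] C:[]
After 4 (send(from=B, to=A, msg='ack')): A:[ack] B:[] C:[]
After 5 (send(from=B, to=C, msg='sync')): A:[ack] B:[] C:[sync]
After 6 (process(C)): A:[ack] B:[] C:[]
After 7 (process(C)): A:[ack] B:[] C:[]
After 8 (process(C)): A:[ack] B:[] C:[]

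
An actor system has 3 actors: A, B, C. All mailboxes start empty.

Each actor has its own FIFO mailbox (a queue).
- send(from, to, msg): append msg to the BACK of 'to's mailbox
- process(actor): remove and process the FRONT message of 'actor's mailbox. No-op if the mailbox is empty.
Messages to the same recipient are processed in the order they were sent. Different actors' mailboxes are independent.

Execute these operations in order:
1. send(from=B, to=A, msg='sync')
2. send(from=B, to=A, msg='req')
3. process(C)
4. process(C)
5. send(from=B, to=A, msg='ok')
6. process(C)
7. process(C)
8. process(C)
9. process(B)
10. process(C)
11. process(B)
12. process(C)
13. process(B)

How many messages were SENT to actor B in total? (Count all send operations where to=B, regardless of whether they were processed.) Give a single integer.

After 1 (send(from=B, to=A, msg='sync')): A:[sync] B:[] C:[]
After 2 (send(from=B, to=A, msg='req')): A:[sync,req] B:[] C:[]
After 3 (process(C)): A:[sync,req] B:[] C:[]
After 4 (process(C)): A:[sync,req] B:[] C:[]
After 5 (send(from=B, to=A, msg='ok')): A:[sync,req,ok] B:[] C:[]
After 6 (process(C)): A:[sync,req,ok] B:[] C:[]
After 7 (process(C)): A:[sync,req,ok] B:[] C:[]
After 8 (process(C)): A:[sync,req,ok] B:[] C:[]
After 9 (process(B)): A:[sync,req,ok] B:[] C:[]
After 10 (process(C)): A:[sync,req,ok] B:[] C:[]
After 11 (process(B)): A:[sync,req,ok] B:[] C:[]
After 12 (process(C)): A:[sync,req,ok] B:[] C:[]
After 13 (process(B)): A:[sync,req,ok] B:[] C:[]

Answer: 0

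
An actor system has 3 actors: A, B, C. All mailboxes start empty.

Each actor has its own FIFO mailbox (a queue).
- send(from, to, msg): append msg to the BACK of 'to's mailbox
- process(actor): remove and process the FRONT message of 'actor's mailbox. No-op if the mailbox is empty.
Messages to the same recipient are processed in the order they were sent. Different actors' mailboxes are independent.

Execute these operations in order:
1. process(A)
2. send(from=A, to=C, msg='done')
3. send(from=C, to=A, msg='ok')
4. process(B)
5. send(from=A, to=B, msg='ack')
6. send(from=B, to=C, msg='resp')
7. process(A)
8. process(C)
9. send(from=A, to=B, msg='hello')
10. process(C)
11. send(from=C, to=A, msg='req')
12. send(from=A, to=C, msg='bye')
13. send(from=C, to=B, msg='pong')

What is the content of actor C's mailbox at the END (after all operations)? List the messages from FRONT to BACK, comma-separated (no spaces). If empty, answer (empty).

Answer: bye

Derivation:
After 1 (process(A)): A:[] B:[] C:[]
After 2 (send(from=A, to=C, msg='done')): A:[] B:[] C:[done]
After 3 (send(from=C, to=A, msg='ok')): A:[ok] B:[] C:[done]
After 4 (process(B)): A:[ok] B:[] C:[done]
After 5 (send(from=A, to=B, msg='ack')): A:[ok] B:[ack] C:[done]
After 6 (send(from=B, to=C, msg='resp')): A:[ok] B:[ack] C:[done,resp]
After 7 (process(A)): A:[] B:[ack] C:[done,resp]
After 8 (process(C)): A:[] B:[ack] C:[resp]
After 9 (send(from=A, to=B, msg='hello')): A:[] B:[ack,hello] C:[resp]
After 10 (process(C)): A:[] B:[ack,hello] C:[]
After 11 (send(from=C, to=A, msg='req')): A:[req] B:[ack,hello] C:[]
After 12 (send(from=A, to=C, msg='bye')): A:[req] B:[ack,hello] C:[bye]
After 13 (send(from=C, to=B, msg='pong')): A:[req] B:[ack,hello,pong] C:[bye]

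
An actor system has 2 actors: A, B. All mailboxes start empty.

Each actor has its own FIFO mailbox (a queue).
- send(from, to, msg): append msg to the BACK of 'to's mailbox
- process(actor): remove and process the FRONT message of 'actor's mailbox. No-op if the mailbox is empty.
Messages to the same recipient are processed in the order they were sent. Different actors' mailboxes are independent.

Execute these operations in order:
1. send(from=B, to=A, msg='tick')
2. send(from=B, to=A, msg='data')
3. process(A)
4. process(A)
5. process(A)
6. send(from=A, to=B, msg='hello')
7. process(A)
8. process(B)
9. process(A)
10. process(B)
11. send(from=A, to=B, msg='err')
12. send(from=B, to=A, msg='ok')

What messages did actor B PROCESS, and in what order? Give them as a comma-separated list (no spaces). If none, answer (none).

After 1 (send(from=B, to=A, msg='tick')): A:[tick] B:[]
After 2 (send(from=B, to=A, msg='data')): A:[tick,data] B:[]
After 3 (process(A)): A:[data] B:[]
After 4 (process(A)): A:[] B:[]
After 5 (process(A)): A:[] B:[]
After 6 (send(from=A, to=B, msg='hello')): A:[] B:[hello]
After 7 (process(A)): A:[] B:[hello]
After 8 (process(B)): A:[] B:[]
After 9 (process(A)): A:[] B:[]
After 10 (process(B)): A:[] B:[]
After 11 (send(from=A, to=B, msg='err')): A:[] B:[err]
After 12 (send(from=B, to=A, msg='ok')): A:[ok] B:[err]

Answer: hello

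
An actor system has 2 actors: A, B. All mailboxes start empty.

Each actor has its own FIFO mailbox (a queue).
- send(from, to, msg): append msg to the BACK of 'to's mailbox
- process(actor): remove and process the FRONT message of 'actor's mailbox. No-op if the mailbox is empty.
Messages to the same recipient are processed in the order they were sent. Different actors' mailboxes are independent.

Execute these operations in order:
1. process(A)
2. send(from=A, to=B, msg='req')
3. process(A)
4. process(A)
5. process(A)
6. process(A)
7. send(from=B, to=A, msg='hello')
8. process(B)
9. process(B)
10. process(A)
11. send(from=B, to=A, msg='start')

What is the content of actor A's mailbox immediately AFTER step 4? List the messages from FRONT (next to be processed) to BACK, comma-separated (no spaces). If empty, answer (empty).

After 1 (process(A)): A:[] B:[]
After 2 (send(from=A, to=B, msg='req')): A:[] B:[req]
After 3 (process(A)): A:[] B:[req]
After 4 (process(A)): A:[] B:[req]

(empty)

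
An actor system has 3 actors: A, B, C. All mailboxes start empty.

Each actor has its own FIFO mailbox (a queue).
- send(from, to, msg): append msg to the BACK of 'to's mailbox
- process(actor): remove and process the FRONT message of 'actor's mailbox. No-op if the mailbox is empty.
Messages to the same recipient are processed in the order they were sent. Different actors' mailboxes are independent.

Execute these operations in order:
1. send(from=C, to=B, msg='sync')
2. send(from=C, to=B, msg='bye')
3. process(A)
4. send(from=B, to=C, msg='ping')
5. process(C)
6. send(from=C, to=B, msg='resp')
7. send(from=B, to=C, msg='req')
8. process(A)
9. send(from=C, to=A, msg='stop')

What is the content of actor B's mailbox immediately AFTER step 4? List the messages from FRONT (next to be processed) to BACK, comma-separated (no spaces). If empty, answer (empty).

After 1 (send(from=C, to=B, msg='sync')): A:[] B:[sync] C:[]
After 2 (send(from=C, to=B, msg='bye')): A:[] B:[sync,bye] C:[]
After 3 (process(A)): A:[] B:[sync,bye] C:[]
After 4 (send(from=B, to=C, msg='ping')): A:[] B:[sync,bye] C:[ping]

sync,bye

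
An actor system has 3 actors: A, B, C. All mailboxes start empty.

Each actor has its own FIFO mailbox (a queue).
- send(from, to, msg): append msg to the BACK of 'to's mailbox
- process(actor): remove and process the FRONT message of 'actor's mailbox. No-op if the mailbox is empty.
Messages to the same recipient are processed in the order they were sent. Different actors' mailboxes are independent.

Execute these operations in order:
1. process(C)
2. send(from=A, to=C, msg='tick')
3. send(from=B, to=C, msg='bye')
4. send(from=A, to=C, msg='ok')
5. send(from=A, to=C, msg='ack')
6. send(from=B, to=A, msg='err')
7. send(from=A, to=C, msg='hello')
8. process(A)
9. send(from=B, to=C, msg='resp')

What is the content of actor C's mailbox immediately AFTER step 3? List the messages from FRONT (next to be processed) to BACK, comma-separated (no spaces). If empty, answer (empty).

After 1 (process(C)): A:[] B:[] C:[]
After 2 (send(from=A, to=C, msg='tick')): A:[] B:[] C:[tick]
After 3 (send(from=B, to=C, msg='bye')): A:[] B:[] C:[tick,bye]

tick,bye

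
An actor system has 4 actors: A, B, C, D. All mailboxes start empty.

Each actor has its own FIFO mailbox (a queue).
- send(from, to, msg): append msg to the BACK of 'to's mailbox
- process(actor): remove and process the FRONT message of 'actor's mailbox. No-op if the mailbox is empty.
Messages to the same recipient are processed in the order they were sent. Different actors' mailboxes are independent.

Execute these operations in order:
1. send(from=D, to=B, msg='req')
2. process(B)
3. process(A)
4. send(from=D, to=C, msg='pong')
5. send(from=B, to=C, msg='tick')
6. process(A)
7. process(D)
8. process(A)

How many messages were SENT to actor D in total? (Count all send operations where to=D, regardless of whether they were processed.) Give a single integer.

Answer: 0

Derivation:
After 1 (send(from=D, to=B, msg='req')): A:[] B:[req] C:[] D:[]
After 2 (process(B)): A:[] B:[] C:[] D:[]
After 3 (process(A)): A:[] B:[] C:[] D:[]
After 4 (send(from=D, to=C, msg='pong')): A:[] B:[] C:[pong] D:[]
After 5 (send(from=B, to=C, msg='tick')): A:[] B:[] C:[pong,tick] D:[]
After 6 (process(A)): A:[] B:[] C:[pong,tick] D:[]
After 7 (process(D)): A:[] B:[] C:[pong,tick] D:[]
After 8 (process(A)): A:[] B:[] C:[pong,tick] D:[]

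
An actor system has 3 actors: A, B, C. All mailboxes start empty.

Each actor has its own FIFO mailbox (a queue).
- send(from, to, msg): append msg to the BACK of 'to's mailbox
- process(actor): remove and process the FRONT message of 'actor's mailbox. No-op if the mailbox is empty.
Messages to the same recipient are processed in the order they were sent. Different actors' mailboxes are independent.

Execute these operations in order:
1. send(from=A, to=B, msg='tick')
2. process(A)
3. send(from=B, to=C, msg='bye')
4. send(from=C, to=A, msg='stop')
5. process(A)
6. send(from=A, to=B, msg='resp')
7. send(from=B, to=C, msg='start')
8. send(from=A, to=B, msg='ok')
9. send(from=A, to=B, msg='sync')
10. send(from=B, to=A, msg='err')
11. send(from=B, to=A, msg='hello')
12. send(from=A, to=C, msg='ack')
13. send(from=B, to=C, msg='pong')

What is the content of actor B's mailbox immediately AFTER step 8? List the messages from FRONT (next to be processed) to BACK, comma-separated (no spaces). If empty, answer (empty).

After 1 (send(from=A, to=B, msg='tick')): A:[] B:[tick] C:[]
After 2 (process(A)): A:[] B:[tick] C:[]
After 3 (send(from=B, to=C, msg='bye')): A:[] B:[tick] C:[bye]
After 4 (send(from=C, to=A, msg='stop')): A:[stop] B:[tick] C:[bye]
After 5 (process(A)): A:[] B:[tick] C:[bye]
After 6 (send(from=A, to=B, msg='resp')): A:[] B:[tick,resp] C:[bye]
After 7 (send(from=B, to=C, msg='start')): A:[] B:[tick,resp] C:[bye,start]
After 8 (send(from=A, to=B, msg='ok')): A:[] B:[tick,resp,ok] C:[bye,start]

tick,resp,ok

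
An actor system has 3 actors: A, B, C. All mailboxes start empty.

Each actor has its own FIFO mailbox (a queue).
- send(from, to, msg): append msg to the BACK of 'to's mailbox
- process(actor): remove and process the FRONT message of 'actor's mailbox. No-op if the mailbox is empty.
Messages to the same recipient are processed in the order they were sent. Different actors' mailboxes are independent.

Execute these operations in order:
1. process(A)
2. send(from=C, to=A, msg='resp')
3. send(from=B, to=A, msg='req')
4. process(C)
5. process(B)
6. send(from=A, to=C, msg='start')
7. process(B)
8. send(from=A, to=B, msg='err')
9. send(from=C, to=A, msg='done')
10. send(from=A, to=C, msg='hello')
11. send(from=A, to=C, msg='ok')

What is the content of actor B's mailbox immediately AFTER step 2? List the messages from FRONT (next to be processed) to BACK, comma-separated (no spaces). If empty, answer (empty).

After 1 (process(A)): A:[] B:[] C:[]
After 2 (send(from=C, to=A, msg='resp')): A:[resp] B:[] C:[]

(empty)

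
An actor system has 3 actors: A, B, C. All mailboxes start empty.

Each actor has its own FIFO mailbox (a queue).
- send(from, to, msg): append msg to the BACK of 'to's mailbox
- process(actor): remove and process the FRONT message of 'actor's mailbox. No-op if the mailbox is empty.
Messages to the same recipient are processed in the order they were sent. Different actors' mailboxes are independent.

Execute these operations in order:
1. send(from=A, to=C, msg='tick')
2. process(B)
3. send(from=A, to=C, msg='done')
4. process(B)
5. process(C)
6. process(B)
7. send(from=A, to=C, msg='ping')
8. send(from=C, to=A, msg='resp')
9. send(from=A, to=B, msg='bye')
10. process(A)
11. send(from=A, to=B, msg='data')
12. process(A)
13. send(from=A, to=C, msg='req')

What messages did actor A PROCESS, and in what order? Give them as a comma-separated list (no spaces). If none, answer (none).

Answer: resp

Derivation:
After 1 (send(from=A, to=C, msg='tick')): A:[] B:[] C:[tick]
After 2 (process(B)): A:[] B:[] C:[tick]
After 3 (send(from=A, to=C, msg='done')): A:[] B:[] C:[tick,done]
After 4 (process(B)): A:[] B:[] C:[tick,done]
After 5 (process(C)): A:[] B:[] C:[done]
After 6 (process(B)): A:[] B:[] C:[done]
After 7 (send(from=A, to=C, msg='ping')): A:[] B:[] C:[done,ping]
After 8 (send(from=C, to=A, msg='resp')): A:[resp] B:[] C:[done,ping]
After 9 (send(from=A, to=B, msg='bye')): A:[resp] B:[bye] C:[done,ping]
After 10 (process(A)): A:[] B:[bye] C:[done,ping]
After 11 (send(from=A, to=B, msg='data')): A:[] B:[bye,data] C:[done,ping]
After 12 (process(A)): A:[] B:[bye,data] C:[done,ping]
After 13 (send(from=A, to=C, msg='req')): A:[] B:[bye,data] C:[done,ping,req]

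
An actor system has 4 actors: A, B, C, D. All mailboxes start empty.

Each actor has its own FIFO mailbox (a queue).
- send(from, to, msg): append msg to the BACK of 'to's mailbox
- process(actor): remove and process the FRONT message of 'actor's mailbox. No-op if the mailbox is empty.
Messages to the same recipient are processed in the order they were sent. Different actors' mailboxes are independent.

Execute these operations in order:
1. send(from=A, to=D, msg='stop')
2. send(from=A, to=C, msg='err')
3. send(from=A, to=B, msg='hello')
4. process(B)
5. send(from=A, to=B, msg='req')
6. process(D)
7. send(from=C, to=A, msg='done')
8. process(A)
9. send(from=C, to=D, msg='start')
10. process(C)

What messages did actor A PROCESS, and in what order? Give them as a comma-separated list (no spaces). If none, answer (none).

Answer: done

Derivation:
After 1 (send(from=A, to=D, msg='stop')): A:[] B:[] C:[] D:[stop]
After 2 (send(from=A, to=C, msg='err')): A:[] B:[] C:[err] D:[stop]
After 3 (send(from=A, to=B, msg='hello')): A:[] B:[hello] C:[err] D:[stop]
After 4 (process(B)): A:[] B:[] C:[err] D:[stop]
After 5 (send(from=A, to=B, msg='req')): A:[] B:[req] C:[err] D:[stop]
After 6 (process(D)): A:[] B:[req] C:[err] D:[]
After 7 (send(from=C, to=A, msg='done')): A:[done] B:[req] C:[err] D:[]
After 8 (process(A)): A:[] B:[req] C:[err] D:[]
After 9 (send(from=C, to=D, msg='start')): A:[] B:[req] C:[err] D:[start]
After 10 (process(C)): A:[] B:[req] C:[] D:[start]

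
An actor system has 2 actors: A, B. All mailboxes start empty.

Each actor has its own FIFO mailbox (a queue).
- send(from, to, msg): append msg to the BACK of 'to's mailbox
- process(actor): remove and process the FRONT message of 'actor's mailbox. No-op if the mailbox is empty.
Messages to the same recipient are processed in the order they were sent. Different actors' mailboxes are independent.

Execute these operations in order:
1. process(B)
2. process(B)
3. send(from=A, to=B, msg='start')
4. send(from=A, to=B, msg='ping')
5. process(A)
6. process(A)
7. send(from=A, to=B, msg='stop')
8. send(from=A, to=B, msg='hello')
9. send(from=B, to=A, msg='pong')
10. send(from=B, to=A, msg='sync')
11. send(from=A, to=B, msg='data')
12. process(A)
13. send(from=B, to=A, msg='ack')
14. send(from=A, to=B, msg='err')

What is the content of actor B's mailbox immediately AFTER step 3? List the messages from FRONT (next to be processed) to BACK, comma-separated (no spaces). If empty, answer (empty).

After 1 (process(B)): A:[] B:[]
After 2 (process(B)): A:[] B:[]
After 3 (send(from=A, to=B, msg='start')): A:[] B:[start]

start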